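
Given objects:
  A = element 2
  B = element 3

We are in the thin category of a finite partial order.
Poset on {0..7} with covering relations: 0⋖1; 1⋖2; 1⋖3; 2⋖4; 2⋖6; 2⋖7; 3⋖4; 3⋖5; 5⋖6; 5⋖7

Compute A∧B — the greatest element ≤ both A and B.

Lower bounds of A=2 and B=3: {0,1}
  0 ⊑ 1
  1 ⊑ 1
glb = 1

Answer: A∧B = 1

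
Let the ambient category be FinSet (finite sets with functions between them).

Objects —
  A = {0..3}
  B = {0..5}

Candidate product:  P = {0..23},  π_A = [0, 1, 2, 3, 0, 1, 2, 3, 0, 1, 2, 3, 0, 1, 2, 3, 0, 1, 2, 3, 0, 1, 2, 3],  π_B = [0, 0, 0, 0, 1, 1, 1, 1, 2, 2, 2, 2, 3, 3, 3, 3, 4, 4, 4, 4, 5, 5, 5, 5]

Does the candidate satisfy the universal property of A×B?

Answer: VALID PRODUCT

Trace:
|A|·|B| = 4·6 = 24;  |P| = 24
Check the pairing map k ↦ (π_A(k), π_B(k)):
  0 -> (0,0)
  1 -> (1,0)
  2 -> (2,0)
  3 -> (3,0)
  4 -> (0,1)
  5 -> (1,1)
  6 -> (2,1)
  7 -> (3,1)
  8 -> (0,2)
  9 -> (1,2)
  10 -> (2,2)
  11 -> (3,2)
  12 -> (0,3)
  13 -> (1,3)
  14 -> (2,3)
  15 -> (3,3)
  16 -> (0,4)
  17 -> (1,4)
  18 -> (2,4)
  19 -> (3,4)
  20 -> (0,5)
  21 -> (1,5)
  22 -> (2,5)
  23 -> (3,5)
distinct pairs in image: 24 / 24 needed
  → bijection onto A×B; projections well-typed.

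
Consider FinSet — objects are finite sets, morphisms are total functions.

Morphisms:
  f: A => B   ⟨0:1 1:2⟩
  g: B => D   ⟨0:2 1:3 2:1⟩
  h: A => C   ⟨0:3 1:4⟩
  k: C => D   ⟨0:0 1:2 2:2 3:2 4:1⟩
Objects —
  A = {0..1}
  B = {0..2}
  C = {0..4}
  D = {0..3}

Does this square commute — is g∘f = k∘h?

1) trace f;g:
  0 f=>1 g=>3
  1 f=>2 g=>1
  composite₁ = ⟨0:3 1:1⟩
2) trace h;k:
  0 h=>3 k=>2
  1 h=>4 k=>1
  composite₂ = ⟨0:2 1:1⟩
Equal? NO — does not commute

Answer: DOES NOT COMMUTE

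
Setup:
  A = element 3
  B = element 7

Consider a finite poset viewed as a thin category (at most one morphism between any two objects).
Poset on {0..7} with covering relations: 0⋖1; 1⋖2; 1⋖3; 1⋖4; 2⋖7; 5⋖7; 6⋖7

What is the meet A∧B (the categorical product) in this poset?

Answer: A∧B = 1

Work:
Common predecessors of 3,7: {0,1}
  0 ⊑ 1
  1 ⊑ 1
glb = 1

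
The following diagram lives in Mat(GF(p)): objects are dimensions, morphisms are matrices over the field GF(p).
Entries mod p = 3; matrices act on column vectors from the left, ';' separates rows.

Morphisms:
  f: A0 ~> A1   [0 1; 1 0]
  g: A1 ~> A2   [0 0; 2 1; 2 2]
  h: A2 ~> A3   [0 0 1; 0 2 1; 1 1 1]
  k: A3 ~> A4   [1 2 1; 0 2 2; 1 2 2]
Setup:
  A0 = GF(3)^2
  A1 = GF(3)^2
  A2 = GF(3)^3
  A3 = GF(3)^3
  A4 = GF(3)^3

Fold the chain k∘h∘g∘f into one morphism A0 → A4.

  e0=⟨1,0⟩ f~>⟨0,1⟩ g~>⟨0,1,2⟩ h~>⟨2,1,0⟩ k~>⟨1,2,1⟩
  e1=⟨0,1⟩ f~>⟨1,0⟩ g~>⟨0,2,2⟩ h~>⟨2,0,1⟩ k~>⟨0,2,1⟩
⟦path⟧: [1 0; 2 2; 1 1]

Answer: [1 0; 2 2; 1 1]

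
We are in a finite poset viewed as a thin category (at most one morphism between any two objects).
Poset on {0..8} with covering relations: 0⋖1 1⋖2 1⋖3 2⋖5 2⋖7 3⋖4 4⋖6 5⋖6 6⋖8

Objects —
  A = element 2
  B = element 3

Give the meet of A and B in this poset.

Answer: A∧B = 1

Work:
{x : x<=A ∧ x<=B} = {0,1}  (A=2, B=3)
  0 <= 1
  1 <= 1
glb = 1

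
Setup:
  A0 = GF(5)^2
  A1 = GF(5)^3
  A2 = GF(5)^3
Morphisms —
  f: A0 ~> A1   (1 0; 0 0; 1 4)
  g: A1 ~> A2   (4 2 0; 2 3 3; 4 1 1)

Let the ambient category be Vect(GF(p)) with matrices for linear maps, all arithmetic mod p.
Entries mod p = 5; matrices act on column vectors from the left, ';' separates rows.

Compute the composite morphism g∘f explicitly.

  e0=[1,0] f~>[1,0,1] g~>[4,0,0]
  e1=[0,1] f~>[0,0,4] g~>[0,2,4]
⟦path⟧: (4 0; 0 2; 0 4)

Answer: (4 0; 0 2; 0 4)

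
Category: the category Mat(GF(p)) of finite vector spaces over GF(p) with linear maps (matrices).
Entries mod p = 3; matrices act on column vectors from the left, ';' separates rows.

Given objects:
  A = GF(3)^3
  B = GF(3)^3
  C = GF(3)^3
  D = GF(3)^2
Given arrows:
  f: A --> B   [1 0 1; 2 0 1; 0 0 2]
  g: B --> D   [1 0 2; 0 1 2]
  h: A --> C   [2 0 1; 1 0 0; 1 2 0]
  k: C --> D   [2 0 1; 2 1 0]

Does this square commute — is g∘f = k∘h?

Answer: DOES NOT COMMUTE

Trace:
1) trace f;g:
  e0=[1,0,0] f-->[1,2,0] g-->[1,2]
  e1=[0,1,0] f-->[0,0,0] g-->[0,0]
  e2=[0,0,1] f-->[1,1,2] g-->[2,2]
  ⟦path⟧₁ = [1 0 2; 2 0 2]
2) trace h;k:
  e0=[1,0,0] h-->[2,1,1] k-->[2,2]
  e1=[0,1,0] h-->[0,0,2] k-->[2,0]
  e2=[0,0,1] h-->[1,0,0] k-->[2,2]
  ⟦path⟧₂ = [2 2 2; 2 0 2]
Equal? NO — does not commute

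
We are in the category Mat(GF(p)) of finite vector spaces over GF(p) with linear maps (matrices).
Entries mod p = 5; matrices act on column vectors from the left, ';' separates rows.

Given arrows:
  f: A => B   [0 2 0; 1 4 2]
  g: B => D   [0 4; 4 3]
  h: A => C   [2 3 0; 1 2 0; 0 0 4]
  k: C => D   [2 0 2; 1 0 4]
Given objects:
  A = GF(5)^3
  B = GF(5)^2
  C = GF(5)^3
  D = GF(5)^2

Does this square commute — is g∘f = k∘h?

Along f;g (path 1):
  e0=⟨1,0,0⟩ f=>⟨0,1⟩ g=>⟨4,3⟩
  e1=⟨0,1,0⟩ f=>⟨2,4⟩ g=>⟨1,0⟩
  e2=⟨0,0,1⟩ f=>⟨0,2⟩ g=>⟨3,1⟩
  result₁ = [4 1 3; 3 0 1]
Along h;k (path 2):
  e0=⟨1,0,0⟩ h=>⟨2,1,0⟩ k=>⟨4,2⟩
  e1=⟨0,1,0⟩ h=>⟨3,2,0⟩ k=>⟨1,3⟩
  e2=⟨0,0,1⟩ h=>⟨0,0,4⟩ k=>⟨3,1⟩
  result₂ = [4 1 3; 2 3 1]
Equal? distinct morphisms ✗

Answer: DOES NOT COMMUTE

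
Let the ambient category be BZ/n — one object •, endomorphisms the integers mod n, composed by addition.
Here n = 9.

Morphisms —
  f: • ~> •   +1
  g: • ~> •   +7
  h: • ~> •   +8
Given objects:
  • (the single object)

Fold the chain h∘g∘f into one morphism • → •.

Answer: +7

Work:
  0 +1≡1 +7≡8 +8≡7  (mod 9)
⟦path⟧: +7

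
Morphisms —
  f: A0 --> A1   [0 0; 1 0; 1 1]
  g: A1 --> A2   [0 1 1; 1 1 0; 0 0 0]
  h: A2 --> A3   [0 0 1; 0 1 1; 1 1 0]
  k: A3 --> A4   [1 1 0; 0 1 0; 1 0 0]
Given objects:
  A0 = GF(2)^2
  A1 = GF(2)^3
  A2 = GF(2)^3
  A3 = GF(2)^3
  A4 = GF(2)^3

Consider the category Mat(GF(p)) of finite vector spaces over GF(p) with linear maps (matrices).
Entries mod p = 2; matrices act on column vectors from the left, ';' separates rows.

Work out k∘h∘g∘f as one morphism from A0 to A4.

Answer: [1 0; 1 0; 0 0]

Derivation:
  e0=⟨1,0⟩ f-->⟨0,1,1⟩ g-->⟨0,1,0⟩ h-->⟨0,1,1⟩ k-->⟨1,1,0⟩
  e1=⟨0,1⟩ f-->⟨0,0,1⟩ g-->⟨1,0,0⟩ h-->⟨0,0,1⟩ k-->⟨0,0,0⟩
result: [1 0; 1 0; 0 0]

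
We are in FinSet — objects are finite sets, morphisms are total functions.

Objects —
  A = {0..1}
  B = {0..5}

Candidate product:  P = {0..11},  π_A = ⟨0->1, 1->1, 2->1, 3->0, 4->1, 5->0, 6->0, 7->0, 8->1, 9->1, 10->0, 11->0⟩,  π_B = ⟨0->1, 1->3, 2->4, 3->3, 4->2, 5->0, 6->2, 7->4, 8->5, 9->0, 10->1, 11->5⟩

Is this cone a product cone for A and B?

Answer: VALID PRODUCT

Work:
|A|·|B| = 2·6 = 12;  |P| = 12
Check the pairing map k ↦ (π_A(k), π_B(k)):
  0 -> (1,1)
  1 -> (1,3)
  2 -> (1,4)
  3 -> (0,3)
  4 -> (1,2)
  5 -> (0,0)
  6 -> (0,2)
  7 -> (0,4)
  8 -> (1,5)
  9 -> (1,0)
  10 -> (0,1)
  11 -> (0,5)
distinct pairs in image: 12 / 12 needed
  → bijection onto A×B; projections well-typed.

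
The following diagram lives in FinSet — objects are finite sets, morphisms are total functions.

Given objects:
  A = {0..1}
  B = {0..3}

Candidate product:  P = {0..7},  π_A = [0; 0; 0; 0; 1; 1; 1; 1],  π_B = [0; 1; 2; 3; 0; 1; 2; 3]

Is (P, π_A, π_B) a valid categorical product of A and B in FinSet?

|A|·|B| = 2·4 = 8;  |P| = 8
Check the pairing map k ↦ (π_A(k), π_B(k)):
  0 ↦ (0,0)
  1 ↦ (0,1)
  2 ↦ (0,2)
  3 ↦ (0,3)
  4 ↦ (1,0)
  5 ↦ (1,1)
  6 ↦ (1,2)
  7 ↦ (1,3)
distinct pairs in image: 8 / 8 needed
  → bijection onto A×B; projections well-typed.

Answer: VALID PRODUCT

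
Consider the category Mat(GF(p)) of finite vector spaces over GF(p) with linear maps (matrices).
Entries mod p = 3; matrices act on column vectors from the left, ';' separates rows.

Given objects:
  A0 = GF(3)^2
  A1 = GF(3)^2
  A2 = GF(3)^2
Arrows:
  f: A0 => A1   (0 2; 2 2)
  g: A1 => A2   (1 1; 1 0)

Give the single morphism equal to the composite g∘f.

Answer: (2 1; 0 2)

Derivation:
  e0=[1,0] f=>[0,2] g=>[2,0]
  e1=[0,1] f=>[2,2] g=>[1,2]
result: (2 1; 0 2)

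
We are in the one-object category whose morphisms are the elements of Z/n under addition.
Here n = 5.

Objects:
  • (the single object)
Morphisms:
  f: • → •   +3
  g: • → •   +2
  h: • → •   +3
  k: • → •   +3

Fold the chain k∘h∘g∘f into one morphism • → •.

Answer: +1

Derivation:
  0 +3≡3 +2≡0 +3≡3 +3≡1  (mod 5)
composite: +1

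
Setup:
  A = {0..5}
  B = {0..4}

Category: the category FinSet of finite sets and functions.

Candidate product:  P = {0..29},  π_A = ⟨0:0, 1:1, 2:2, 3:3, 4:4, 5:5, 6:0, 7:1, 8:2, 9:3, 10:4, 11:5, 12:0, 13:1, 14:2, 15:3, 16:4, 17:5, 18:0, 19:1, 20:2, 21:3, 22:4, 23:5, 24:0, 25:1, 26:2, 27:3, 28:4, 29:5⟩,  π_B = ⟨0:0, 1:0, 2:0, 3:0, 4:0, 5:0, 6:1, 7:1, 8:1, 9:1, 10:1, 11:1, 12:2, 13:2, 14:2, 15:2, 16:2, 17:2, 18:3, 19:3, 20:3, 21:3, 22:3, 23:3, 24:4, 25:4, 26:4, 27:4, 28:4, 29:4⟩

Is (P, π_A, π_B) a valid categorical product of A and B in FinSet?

|A|·|B| = 6·5 = 30;  |P| = 30
Check the pairing map k ↦ (π_A(k), π_B(k)):
  0 : (0,0)
  1 : (1,0)
  2 : (2,0)
  3 : (3,0)
  4 : (4,0)
  5 : (5,0)
  6 : (0,1)
  7 : (1,1)
  8 : (2,1)
  9 : (3,1)
  10 : (4,1)
  11 : (5,1)
  12 : (0,2)
  13 : (1,2)
  14 : (2,2)
  15 : (3,2)
  16 : (4,2)
  17 : (5,2)
  18 : (0,3)
  19 : (1,3)
  20 : (2,3)
  21 : (3,3)
  22 : (4,3)
  23 : (5,3)
  24 : (0,4)
  25 : (1,4)
  26 : (2,4)
  27 : (3,4)
  28 : (4,4)
  29 : (5,4)
distinct pairs in image: 30 / 30 needed
  → bijection onto A×B; projections well-typed.

Answer: VALID PRODUCT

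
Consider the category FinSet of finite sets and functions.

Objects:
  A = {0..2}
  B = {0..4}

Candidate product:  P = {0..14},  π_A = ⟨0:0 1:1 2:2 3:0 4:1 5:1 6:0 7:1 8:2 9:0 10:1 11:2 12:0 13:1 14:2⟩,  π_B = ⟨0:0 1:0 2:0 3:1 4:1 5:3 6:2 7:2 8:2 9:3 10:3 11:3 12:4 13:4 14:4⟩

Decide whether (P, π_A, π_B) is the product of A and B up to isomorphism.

Answer: NOT A VALID PRODUCT — duplicate pair at indices 10,5

Work:
|A|·|B| = 3·5 = 15;  |P| = 15
Check the pairing map k ↦ (π_A(k), π_B(k)):
  0 : (0,0)
  1 : (1,0)
  2 : (2,0)
  3 : (0,1)
  4 : (1,1)
  5 : (1,3)
  6 : (0,2)
  7 : (1,2)
  8 : (2,2)
  9 : (0,3)
  10 : (1,3)  ✗ repeats pair of k=5
  11 : (2,3)
  12 : (0,4)
  13 : (1,4)
  14 : (2,4)
distinct pairs in image: 14 / 15 needed
  → (1,3) hit at k=5 and k=10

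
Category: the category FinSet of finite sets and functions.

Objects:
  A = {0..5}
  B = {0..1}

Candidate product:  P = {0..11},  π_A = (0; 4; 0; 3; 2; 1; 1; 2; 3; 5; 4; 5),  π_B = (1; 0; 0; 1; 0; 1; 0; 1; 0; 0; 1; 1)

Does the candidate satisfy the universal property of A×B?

|A|·|B| = 6·2 = 12;  |P| = 12
Check the pairing map k ↦ (π_A(k), π_B(k)):
  0 : (0,1)
  1 : (4,0)
  2 : (0,0)
  3 : (3,1)
  4 : (2,0)
  5 : (1,1)
  6 : (1,0)
  7 : (2,1)
  8 : (3,0)
  9 : (5,0)
  10 : (4,1)
  11 : (5,1)
distinct pairs in image: 12 / 12 needed
  → bijection onto A×B; projections well-typed.

Answer: VALID PRODUCT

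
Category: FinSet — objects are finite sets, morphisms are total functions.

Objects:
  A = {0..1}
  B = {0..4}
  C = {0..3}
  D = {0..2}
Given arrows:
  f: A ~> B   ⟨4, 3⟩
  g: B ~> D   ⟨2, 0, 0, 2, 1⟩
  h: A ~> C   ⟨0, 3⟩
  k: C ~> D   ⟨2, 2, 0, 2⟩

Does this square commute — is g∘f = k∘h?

1) trace f;g:
  0 f~>4 g~>1
  1 f~>3 g~>2
  result₁ = ⟨1, 2⟩
2) trace h;k:
  0 h~>0 k~>2
  1 h~>3 k~>2
  result₂ = ⟨2, 2⟩
Equal? distinct morphisms ✗

Answer: DOES NOT COMMUTE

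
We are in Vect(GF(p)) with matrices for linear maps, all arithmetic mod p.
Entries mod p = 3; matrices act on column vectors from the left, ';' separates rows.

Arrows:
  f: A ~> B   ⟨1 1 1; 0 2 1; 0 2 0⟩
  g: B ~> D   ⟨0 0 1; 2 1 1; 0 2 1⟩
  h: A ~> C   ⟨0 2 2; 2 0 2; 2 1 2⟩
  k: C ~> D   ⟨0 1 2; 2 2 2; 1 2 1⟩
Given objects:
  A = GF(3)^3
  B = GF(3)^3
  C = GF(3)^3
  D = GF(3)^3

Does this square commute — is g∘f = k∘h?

Answer: COMMUTES

Trace:
Along f;g (path 1):
  e0=[1,0,0] f~>[1,0,0] g~>[0,2,0]
  e1=[0,1,0] f~>[1,2,2] g~>[2,0,0]
  e2=[0,0,1] f~>[1,1,0] g~>[0,0,2]
  composite₁ = ⟨0 2 0; 2 0 0; 0 0 2⟩
Along h;k (path 2):
  e0=[1,0,0] h~>[0,2,2] k~>[0,2,0]
  e1=[0,1,0] h~>[2,0,1] k~>[2,0,0]
  e2=[0,0,1] h~>[2,2,2] k~>[0,0,2]
  composite₂ = ⟨0 2 0; 2 0 0; 0 0 2⟩
Equal? same morphism ✓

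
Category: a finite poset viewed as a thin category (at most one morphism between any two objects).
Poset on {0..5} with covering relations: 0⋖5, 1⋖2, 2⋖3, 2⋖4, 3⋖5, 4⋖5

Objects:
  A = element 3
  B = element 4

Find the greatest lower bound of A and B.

Lower bounds of A=3 and B=4: {1,2}
  1 <= 2
  2 <= 2
glb = 2

Answer: A∧B = 2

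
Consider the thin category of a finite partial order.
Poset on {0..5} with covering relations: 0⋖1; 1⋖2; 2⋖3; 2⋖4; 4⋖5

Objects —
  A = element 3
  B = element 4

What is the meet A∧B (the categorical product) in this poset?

Answer: A∧B = 2

Trace:
{x : x≤A ∧ x≤B} = {0,1,2}  (A=3, B=4)
  0 ≤ 2
  1 ≤ 2
  2 ≤ 2
glb = 2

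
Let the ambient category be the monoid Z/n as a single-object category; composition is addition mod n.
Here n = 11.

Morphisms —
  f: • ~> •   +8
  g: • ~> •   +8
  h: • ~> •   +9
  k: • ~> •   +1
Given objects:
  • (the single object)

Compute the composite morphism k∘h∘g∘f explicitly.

  0 +8≡8 +8≡5 +9≡3 +1≡4  (mod 11)
result: +4

Answer: +4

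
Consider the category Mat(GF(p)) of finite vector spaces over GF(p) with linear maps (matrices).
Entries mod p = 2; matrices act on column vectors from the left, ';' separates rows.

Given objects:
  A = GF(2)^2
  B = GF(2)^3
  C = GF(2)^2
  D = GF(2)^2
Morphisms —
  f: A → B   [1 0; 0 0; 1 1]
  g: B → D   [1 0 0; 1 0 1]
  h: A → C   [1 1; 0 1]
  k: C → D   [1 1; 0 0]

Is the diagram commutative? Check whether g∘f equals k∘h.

1) trace f;g:
  e0=[1,0] f→[1,0,1] g→[1,0]
  e1=[0,1] f→[0,0,1] g→[0,1]
  ⟦path⟧₁ = [1 0; 0 1]
2) trace h;k:
  e0=[1,0] h→[1,0] k→[1,0]
  e1=[0,1] h→[1,1] k→[0,0]
  ⟦path⟧₂ = [1 0; 0 0]
Equal? NO — does not commute

Answer: DOES NOT COMMUTE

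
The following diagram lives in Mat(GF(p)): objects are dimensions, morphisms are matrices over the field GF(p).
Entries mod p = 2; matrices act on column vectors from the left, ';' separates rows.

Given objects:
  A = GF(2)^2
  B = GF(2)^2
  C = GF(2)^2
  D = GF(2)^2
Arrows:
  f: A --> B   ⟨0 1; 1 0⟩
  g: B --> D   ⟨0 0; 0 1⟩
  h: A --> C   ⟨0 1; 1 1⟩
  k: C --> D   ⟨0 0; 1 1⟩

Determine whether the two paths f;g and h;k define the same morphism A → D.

Path 1 = f;g:
  e0=⟨1,0⟩ f-->⟨0,1⟩ g-->⟨0,1⟩
  e1=⟨0,1⟩ f-->⟨1,0⟩ g-->⟨0,0⟩
  composite₁ = ⟨0 0; 1 0⟩
Path 2 = h;k:
  e0=⟨1,0⟩ h-->⟨0,1⟩ k-->⟨0,1⟩
  e1=⟨0,1⟩ h-->⟨1,1⟩ k-->⟨0,0⟩
  composite₂ = ⟨0 0; 1 0⟩
Equal? same morphism ✓

Answer: COMMUTES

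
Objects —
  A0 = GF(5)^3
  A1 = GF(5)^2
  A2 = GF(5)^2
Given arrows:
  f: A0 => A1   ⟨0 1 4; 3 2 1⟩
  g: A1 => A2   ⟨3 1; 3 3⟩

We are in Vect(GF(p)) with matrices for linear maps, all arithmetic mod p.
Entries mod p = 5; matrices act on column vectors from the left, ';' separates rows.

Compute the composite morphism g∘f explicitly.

  e0=(1,0,0) f=>(0,3) g=>(3,4)
  e1=(0,1,0) f=>(1,2) g=>(0,4)
  e2=(0,0,1) f=>(4,1) g=>(3,0)
composite: ⟨3 0 3; 4 4 0⟩

Answer: ⟨3 0 3; 4 4 0⟩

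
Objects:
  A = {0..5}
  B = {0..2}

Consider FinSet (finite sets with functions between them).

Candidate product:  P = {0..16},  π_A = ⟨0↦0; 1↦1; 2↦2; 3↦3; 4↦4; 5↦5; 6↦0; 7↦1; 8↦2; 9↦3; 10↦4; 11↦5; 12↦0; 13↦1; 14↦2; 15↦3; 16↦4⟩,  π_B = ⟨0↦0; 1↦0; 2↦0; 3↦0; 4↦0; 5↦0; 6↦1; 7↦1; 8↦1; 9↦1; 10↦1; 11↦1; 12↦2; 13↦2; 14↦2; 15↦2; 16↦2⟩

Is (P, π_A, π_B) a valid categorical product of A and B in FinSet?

Answer: NOT A VALID PRODUCT — |P|=17 ≠ |A|·|B|=18

Work:
|A|·|B| = 6·3 = 18;  |P| = 17
  → cardinalities differ; no bijection possible.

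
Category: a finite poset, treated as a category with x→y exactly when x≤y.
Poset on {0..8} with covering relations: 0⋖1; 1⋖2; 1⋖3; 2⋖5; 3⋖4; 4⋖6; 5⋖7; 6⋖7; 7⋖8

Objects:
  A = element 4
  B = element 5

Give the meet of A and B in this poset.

Answer: A∧B = 1

Trace:
Common predecessors of 4,5: {0,1}
  0 ≤ 1
  1 ≤ 1
glb = 1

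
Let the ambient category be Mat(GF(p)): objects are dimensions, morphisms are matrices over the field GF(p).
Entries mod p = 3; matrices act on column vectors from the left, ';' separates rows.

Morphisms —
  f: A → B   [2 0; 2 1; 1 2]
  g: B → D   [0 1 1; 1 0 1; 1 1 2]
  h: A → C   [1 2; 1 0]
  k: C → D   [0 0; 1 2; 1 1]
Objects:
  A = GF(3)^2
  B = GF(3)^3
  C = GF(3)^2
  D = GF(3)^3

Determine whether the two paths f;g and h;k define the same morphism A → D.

1) trace f;g:
  e0=(1,0) f→(2,2,1) g→(0,0,0)
  e1=(0,1) f→(0,1,2) g→(0,2,2)
  composite₁ = [0 0; 0 2; 0 2]
2) trace h;k:
  e0=(1,0) h→(1,1) k→(0,0,2)
  e1=(0,1) h→(2,0) k→(0,2,2)
  composite₂ = [0 0; 0 2; 2 2]
Equal? differ; not commutative

Answer: DOES NOT COMMUTE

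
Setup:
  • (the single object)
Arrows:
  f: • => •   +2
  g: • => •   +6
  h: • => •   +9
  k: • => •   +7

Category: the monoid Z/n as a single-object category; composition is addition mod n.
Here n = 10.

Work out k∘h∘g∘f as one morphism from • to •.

Answer: +4

Work:
  0 +2≡2 +6≡8 +9≡7 +7≡4  (mod 10)
result: +4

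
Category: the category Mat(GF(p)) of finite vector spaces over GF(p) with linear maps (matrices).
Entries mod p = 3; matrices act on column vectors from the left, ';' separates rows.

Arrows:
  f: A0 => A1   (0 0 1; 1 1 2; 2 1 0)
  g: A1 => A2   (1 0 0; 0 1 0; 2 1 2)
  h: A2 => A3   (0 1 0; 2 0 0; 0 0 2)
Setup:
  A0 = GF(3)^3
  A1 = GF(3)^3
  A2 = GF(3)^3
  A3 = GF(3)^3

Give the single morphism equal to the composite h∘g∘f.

Answer: (1 1 2; 0 0 2; 1 0 2)

Trace:
  e0=[1,0,0] f=>[0,1,2] g=>[0,1,2] h=>[1,0,1]
  e1=[0,1,0] f=>[0,1,1] g=>[0,1,0] h=>[1,0,0]
  e2=[0,0,1] f=>[1,2,0] g=>[1,2,1] h=>[2,2,2]
⟦path⟧: (1 1 2; 0 0 2; 1 0 2)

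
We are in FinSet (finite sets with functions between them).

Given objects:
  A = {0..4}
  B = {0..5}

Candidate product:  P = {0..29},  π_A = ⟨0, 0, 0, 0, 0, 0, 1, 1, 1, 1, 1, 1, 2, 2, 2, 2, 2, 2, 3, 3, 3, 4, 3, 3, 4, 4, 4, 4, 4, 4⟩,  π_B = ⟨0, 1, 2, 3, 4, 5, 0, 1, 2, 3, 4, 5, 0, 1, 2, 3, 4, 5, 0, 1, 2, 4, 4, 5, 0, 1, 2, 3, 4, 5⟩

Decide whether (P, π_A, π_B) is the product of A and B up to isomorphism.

Answer: NOT A VALID PRODUCT — duplicate pair at indices 28,21

Work:
|A|·|B| = 5·6 = 30;  |P| = 30
Check the pairing map k ↦ (π_A(k), π_B(k)):
  0 ↦ (0,0)
  1 ↦ (0,1)
  2 ↦ (0,2)
  3 ↦ (0,3)
  4 ↦ (0,4)
  5 ↦ (0,5)
  6 ↦ (1,0)
  7 ↦ (1,1)
  8 ↦ (1,2)
  9 ↦ (1,3)
  10 ↦ (1,4)
  11 ↦ (1,5)
  12 ↦ (2,0)
  13 ↦ (2,1)
  14 ↦ (2,2)
  15 ↦ (2,3)
  16 ↦ (2,4)
  17 ↦ (2,5)
  18 ↦ (3,0)
  19 ↦ (3,1)
  20 ↦ (3,2)
  21 ↦ (4,4)
  22 ↦ (3,4)
  23 ↦ (3,5)
  24 ↦ (4,0)
  25 ↦ (4,1)
  26 ↦ (4,2)
  27 ↦ (4,3)
  28 ↦ (4,4)  ✗ repeats pair of k=21
  29 ↦ (4,5)
distinct pairs in image: 29 / 30 needed
  → (4,4) hit at k=21 and k=28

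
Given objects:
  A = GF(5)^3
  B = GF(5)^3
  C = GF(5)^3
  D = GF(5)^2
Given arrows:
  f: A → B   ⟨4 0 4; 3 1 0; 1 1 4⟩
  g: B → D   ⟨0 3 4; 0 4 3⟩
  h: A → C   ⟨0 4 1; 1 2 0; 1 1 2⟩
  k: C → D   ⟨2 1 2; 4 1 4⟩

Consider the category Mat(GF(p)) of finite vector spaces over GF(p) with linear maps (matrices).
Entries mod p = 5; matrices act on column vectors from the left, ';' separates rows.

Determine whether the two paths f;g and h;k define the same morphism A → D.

Answer: COMMUTES

Trace:
1) trace f;g:
  e0=(1,0,0) f→(4,3,1) g→(3,0)
  e1=(0,1,0) f→(0,1,1) g→(2,2)
  e2=(0,0,1) f→(4,0,4) g→(1,2)
  ⟦path⟧₁ = ⟨3 2 1; 0 2 2⟩
2) trace h;k:
  e0=(1,0,0) h→(0,1,1) k→(3,0)
  e1=(0,1,0) h→(4,2,1) k→(2,2)
  e2=(0,0,1) h→(1,0,2) k→(1,2)
  ⟦path⟧₂ = ⟨3 2 1; 0 2 2⟩
Equal? YES — commutes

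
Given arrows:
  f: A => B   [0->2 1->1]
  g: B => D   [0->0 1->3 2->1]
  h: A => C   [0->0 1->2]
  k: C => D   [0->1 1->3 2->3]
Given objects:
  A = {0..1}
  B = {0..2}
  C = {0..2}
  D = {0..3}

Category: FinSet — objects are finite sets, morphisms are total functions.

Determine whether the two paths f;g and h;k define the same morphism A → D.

Answer: COMMUTES

Derivation:
1) trace f;g:
  0 f=>2 g=>1
  1 f=>1 g=>3
  result₁ = [0->1 1->3]
2) trace h;k:
  0 h=>0 k=>1
  1 h=>2 k=>3
  result₂ = [0->1 1->3]
Equal? equal; square commutes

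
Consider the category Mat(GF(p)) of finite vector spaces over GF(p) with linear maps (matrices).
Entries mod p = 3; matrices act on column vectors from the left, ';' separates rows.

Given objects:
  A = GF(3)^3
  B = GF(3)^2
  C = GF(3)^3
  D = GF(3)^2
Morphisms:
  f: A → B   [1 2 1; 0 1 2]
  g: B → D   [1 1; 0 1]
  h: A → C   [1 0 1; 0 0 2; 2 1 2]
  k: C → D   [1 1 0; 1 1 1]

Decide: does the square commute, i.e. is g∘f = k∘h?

1) trace f;g:
  e0=(1,0,0) f→(1,0) g→(1,0)
  e1=(0,1,0) f→(2,1) g→(0,1)
  e2=(0,0,1) f→(1,2) g→(0,2)
  composite₁ = [1 0 0; 0 1 2]
2) trace h;k:
  e0=(1,0,0) h→(1,0,2) k→(1,0)
  e1=(0,1,0) h→(0,0,1) k→(0,1)
  e2=(0,0,1) h→(1,2,2) k→(0,2)
  composite₂ = [1 0 0; 0 1 2]
Equal? equal; square commutes

Answer: COMMUTES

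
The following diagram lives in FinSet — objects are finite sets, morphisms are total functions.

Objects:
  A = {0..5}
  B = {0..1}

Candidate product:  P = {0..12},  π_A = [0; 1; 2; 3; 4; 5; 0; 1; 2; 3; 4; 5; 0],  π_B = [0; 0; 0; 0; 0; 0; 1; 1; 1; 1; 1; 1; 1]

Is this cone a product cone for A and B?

|A|·|B| = 6·2 = 12;  |P| = 13
  → cardinalities differ; no bijection possible.

Answer: NOT A VALID PRODUCT — |P|=13 ≠ |A|·|B|=12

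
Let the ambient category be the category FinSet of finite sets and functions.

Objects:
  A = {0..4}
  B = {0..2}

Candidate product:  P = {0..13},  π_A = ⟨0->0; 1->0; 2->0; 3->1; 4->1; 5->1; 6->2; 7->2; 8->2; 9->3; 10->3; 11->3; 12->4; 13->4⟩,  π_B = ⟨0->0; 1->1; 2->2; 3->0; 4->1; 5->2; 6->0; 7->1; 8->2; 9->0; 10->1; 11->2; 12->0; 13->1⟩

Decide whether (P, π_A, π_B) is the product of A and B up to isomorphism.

Answer: NOT A VALID PRODUCT — |P|=14 ≠ |A|·|B|=15

Derivation:
|A|·|B| = 5·3 = 15;  |P| = 14
  → cardinalities differ; no bijection possible.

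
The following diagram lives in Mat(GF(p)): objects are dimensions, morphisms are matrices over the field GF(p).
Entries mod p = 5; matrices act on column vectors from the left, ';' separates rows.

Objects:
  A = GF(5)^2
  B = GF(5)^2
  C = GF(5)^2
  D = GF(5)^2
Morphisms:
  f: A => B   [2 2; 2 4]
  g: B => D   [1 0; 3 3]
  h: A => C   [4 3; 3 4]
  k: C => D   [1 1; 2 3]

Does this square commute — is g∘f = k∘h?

Answer: COMMUTES

Trace:
1) trace f;g:
  e0=[1,0] f=>[2,2] g=>[2,2]
  e1=[0,1] f=>[2,4] g=>[2,3]
  result₁ = [2 2; 2 3]
2) trace h;k:
  e0=[1,0] h=>[4,3] k=>[2,2]
  e1=[0,1] h=>[3,4] k=>[2,3]
  result₂ = [2 2; 2 3]
Equal? YES — commutes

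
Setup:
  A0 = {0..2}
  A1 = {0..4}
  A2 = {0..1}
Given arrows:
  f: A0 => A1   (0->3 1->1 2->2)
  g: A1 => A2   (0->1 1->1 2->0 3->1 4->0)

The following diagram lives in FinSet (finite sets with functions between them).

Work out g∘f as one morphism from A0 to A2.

  0 f=>3 g=>1
  1 f=>1 g=>1
  2 f=>2 g=>0
composite: (0->1 1->1 2->0)

Answer: (0->1 1->1 2->0)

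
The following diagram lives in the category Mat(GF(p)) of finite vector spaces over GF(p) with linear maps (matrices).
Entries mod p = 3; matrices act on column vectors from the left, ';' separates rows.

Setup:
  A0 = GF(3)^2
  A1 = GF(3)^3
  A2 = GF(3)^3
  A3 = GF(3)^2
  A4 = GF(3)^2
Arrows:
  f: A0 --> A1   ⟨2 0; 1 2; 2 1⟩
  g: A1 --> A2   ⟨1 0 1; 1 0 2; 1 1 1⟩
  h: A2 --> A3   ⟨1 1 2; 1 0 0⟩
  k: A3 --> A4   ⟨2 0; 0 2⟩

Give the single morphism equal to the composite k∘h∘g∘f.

Answer: ⟨1 0; 2 2⟩

Derivation:
  e0=(1,0) f-->(2,1,2) g-->(1,0,2) h-->(2,1) k-->(1,2)
  e1=(0,1) f-->(0,2,1) g-->(1,2,0) h-->(0,1) k-->(0,2)
composite: ⟨1 0; 2 2⟩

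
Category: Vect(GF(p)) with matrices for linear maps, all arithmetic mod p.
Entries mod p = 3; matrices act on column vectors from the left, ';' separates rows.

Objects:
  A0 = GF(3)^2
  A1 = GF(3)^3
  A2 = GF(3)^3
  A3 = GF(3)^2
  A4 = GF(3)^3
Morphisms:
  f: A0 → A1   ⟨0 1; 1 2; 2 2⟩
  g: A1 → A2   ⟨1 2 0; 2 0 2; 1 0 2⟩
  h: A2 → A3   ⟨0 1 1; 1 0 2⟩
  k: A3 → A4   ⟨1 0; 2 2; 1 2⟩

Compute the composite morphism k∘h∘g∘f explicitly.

Answer: ⟨2 2; 0 1; 1 2⟩

Work:
  e0=⟨1,0⟩ f→⟨0,1,2⟩ g→⟨2,1,1⟩ h→⟨2,1⟩ k→⟨2,0,1⟩
  e1=⟨0,1⟩ f→⟨1,2,2⟩ g→⟨2,0,2⟩ h→⟨2,0⟩ k→⟨2,1,2⟩
result: ⟨2 2; 0 1; 1 2⟩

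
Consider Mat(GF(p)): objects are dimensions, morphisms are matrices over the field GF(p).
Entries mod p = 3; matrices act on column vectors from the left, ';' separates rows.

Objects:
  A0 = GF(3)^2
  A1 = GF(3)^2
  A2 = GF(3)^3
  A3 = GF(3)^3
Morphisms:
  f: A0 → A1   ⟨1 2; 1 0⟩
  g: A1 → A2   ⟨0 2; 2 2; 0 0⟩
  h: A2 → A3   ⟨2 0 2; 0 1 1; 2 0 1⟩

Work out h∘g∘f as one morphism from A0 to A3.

  e0=⟨1,0⟩ f→⟨1,1⟩ g→⟨2,1,0⟩ h→⟨1,1,1⟩
  e1=⟨0,1⟩ f→⟨2,0⟩ g→⟨0,1,0⟩ h→⟨0,1,0⟩
composite: ⟨1 0; 1 1; 1 0⟩

Answer: ⟨1 0; 1 1; 1 0⟩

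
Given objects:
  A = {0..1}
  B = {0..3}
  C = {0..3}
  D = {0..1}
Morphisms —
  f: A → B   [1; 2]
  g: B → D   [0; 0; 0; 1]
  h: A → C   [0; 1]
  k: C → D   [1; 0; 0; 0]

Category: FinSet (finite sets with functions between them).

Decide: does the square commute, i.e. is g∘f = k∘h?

Answer: DOES NOT COMMUTE

Trace:
1) trace f;g:
  0 f→1 g→0
  1 f→2 g→0
  result₁ = [0; 0]
2) trace h;k:
  0 h→0 k→1
  1 h→1 k→0
  result₂ = [1; 0]
Equal? NO — does not commute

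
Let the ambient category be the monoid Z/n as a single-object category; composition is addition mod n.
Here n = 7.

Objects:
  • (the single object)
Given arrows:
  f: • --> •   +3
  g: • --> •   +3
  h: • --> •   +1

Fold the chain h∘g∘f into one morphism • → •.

  0 +3≡3 +3≡6 +1≡0  (mod 7)
⟦path⟧: +0

Answer: +0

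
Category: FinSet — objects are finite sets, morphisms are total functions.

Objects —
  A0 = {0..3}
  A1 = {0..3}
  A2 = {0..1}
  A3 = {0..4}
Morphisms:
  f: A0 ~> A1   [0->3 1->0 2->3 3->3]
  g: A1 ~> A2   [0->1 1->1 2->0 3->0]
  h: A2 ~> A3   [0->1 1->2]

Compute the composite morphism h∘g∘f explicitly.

  0 f~>3 g~>0 h~>1
  1 f~>0 g~>1 h~>2
  2 f~>3 g~>0 h~>1
  3 f~>3 g~>0 h~>1
⟦path⟧: [0->1 1->2 2->1 3->1]

Answer: [0->1 1->2 2->1 3->1]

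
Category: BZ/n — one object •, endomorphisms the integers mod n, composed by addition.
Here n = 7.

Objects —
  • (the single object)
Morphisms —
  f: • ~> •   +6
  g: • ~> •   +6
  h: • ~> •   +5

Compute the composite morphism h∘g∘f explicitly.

  0 +6≡6 +6≡5 +5≡3  (mod 7)
composite: +3

Answer: +3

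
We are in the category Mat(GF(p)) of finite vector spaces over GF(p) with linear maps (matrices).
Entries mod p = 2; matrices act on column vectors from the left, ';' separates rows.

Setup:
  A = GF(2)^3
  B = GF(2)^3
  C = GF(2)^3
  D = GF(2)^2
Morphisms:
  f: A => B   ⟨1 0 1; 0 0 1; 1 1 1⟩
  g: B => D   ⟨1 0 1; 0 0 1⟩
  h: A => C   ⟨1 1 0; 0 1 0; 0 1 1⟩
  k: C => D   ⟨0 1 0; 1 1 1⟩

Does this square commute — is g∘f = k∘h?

Answer: COMMUTES

Work:
1) trace f;g:
  e0=⟨1,0,0⟩ f=>⟨1,0,1⟩ g=>⟨0,1⟩
  e1=⟨0,1,0⟩ f=>⟨0,0,1⟩ g=>⟨1,1⟩
  e2=⟨0,0,1⟩ f=>⟨1,1,1⟩ g=>⟨0,1⟩
  composite₁ = ⟨0 1 0; 1 1 1⟩
2) trace h;k:
  e0=⟨1,0,0⟩ h=>⟨1,0,0⟩ k=>⟨0,1⟩
  e1=⟨0,1,0⟩ h=>⟨1,1,1⟩ k=>⟨1,1⟩
  e2=⟨0,0,1⟩ h=>⟨0,0,1⟩ k=>⟨0,1⟩
  composite₂ = ⟨0 1 0; 1 1 1⟩
Equal? YES — commutes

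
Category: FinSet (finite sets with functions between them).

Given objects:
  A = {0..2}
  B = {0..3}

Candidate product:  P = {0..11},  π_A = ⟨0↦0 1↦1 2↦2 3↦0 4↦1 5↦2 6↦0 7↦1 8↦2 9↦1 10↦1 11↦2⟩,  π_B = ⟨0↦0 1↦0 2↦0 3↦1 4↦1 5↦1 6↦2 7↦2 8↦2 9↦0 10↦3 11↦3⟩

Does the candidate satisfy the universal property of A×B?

Answer: NOT A VALID PRODUCT — duplicate pair at indices 1,9

Derivation:
|A|·|B| = 3·4 = 12;  |P| = 12
Check the pairing map k ↦ (π_A(k), π_B(k)):
  0 ↦ (0,0)
  1 ↦ (1,0)
  2 ↦ (2,0)
  3 ↦ (0,1)
  4 ↦ (1,1)
  5 ↦ (2,1)
  6 ↦ (0,2)
  7 ↦ (1,2)
  8 ↦ (2,2)
  9 ↦ (1,0)  ✗ repeats pair of k=1
  10 ↦ (1,3)
  11 ↦ (2,3)
distinct pairs in image: 11 / 12 needed
  → (1,0) hit at k=1 and k=9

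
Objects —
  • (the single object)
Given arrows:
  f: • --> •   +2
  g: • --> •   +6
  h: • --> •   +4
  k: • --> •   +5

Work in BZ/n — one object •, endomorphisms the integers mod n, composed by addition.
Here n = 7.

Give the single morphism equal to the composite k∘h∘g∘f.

  0 +2≡2 +6≡1 +4≡5 +5≡3  (mod 7)
⟦path⟧: +3

Answer: +3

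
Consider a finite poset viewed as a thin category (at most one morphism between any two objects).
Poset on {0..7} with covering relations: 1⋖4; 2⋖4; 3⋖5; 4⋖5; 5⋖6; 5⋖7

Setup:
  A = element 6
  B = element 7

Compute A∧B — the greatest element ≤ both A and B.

Answer: A∧B = 5

Trace:
Common predecessors of 6,7: {1,2,3,4,5}
  1 <= 5
  2 <= 5
  3 <= 5
  4 <= 5
  5 <= 5
glb = 5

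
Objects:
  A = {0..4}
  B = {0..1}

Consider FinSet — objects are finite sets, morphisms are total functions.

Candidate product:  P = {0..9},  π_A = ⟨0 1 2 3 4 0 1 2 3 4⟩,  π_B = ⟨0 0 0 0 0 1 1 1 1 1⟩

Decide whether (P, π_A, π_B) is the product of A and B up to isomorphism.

|A|·|B| = 5·2 = 10;  |P| = 10
Check the pairing map k ↦ (π_A(k), π_B(k)):
  0 ↦ (0,0)
  1 ↦ (1,0)
  2 ↦ (2,0)
  3 ↦ (3,0)
  4 ↦ (4,0)
  5 ↦ (0,1)
  6 ↦ (1,1)
  7 ↦ (2,1)
  8 ↦ (3,1)
  9 ↦ (4,1)
distinct pairs in image: 10 / 10 needed
  → bijection onto A×B; projections well-typed.

Answer: VALID PRODUCT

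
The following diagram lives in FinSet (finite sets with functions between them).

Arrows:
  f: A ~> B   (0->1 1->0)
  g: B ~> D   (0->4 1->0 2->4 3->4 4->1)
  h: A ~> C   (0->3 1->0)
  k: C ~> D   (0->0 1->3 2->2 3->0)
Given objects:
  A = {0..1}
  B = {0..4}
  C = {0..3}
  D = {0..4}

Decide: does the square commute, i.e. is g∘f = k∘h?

Path 1 = f;g:
  0 f~>1 g~>0
  1 f~>0 g~>4
  composite₁ = (0->0 1->4)
Path 2 = h;k:
  0 h~>3 k~>0
  1 h~>0 k~>0
  composite₂ = (0->0 1->0)
Equal? NO — does not commute

Answer: DOES NOT COMMUTE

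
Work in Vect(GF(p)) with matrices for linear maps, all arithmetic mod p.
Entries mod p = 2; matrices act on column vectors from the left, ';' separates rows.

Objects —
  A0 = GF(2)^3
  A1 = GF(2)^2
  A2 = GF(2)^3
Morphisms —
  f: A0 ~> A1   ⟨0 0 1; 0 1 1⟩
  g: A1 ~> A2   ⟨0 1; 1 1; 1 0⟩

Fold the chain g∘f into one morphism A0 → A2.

Answer: ⟨0 1 1; 0 1 0; 0 0 1⟩

Derivation:
  e0=⟨1,0,0⟩ f~>⟨0,0⟩ g~>⟨0,0,0⟩
  e1=⟨0,1,0⟩ f~>⟨0,1⟩ g~>⟨1,1,0⟩
  e2=⟨0,0,1⟩ f~>⟨1,1⟩ g~>⟨1,0,1⟩
composite: ⟨0 1 1; 0 1 0; 0 0 1⟩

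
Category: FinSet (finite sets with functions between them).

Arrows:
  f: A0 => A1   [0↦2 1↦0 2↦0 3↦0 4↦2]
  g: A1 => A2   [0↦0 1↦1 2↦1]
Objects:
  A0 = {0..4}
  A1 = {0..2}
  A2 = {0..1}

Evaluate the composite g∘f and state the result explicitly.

  0 f=>2 g=>1
  1 f=>0 g=>0
  2 f=>0 g=>0
  3 f=>0 g=>0
  4 f=>2 g=>1
result: [0↦1 1↦0 2↦0 3↦0 4↦1]

Answer: [0↦1 1↦0 2↦0 3↦0 4↦1]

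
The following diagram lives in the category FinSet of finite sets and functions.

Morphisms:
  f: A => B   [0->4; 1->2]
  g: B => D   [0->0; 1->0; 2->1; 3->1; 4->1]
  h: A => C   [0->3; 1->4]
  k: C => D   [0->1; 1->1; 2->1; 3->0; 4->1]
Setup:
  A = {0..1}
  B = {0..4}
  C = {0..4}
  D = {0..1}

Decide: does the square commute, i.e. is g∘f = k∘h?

Answer: DOES NOT COMMUTE

Trace:
1) trace f;g:
  0 f=>4 g=>1
  1 f=>2 g=>1
  ⟦path⟧₁ = [0->1; 1->1]
2) trace h;k:
  0 h=>3 k=>0
  1 h=>4 k=>1
  ⟦path⟧₂ = [0->0; 1->1]
Equal? differ; not commutative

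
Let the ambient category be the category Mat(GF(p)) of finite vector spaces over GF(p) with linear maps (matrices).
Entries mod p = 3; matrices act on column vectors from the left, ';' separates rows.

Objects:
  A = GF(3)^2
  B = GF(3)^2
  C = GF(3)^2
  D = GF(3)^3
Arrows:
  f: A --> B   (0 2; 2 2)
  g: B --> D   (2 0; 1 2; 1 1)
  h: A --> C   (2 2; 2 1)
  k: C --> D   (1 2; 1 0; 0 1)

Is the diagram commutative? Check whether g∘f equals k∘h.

Along f;g (path 1):
  e0=[1,0] f-->[0,2] g-->[0,1,2]
  e1=[0,1] f-->[2,2] g-->[1,0,1]
  composite₁ = (0 1; 1 0; 2 1)
Along h;k (path 2):
  e0=[1,0] h-->[2,2] k-->[0,2,2]
  e1=[0,1] h-->[2,1] k-->[1,2,1]
  composite₂ = (0 1; 2 2; 2 1)
Equal? differ; not commutative

Answer: DOES NOT COMMUTE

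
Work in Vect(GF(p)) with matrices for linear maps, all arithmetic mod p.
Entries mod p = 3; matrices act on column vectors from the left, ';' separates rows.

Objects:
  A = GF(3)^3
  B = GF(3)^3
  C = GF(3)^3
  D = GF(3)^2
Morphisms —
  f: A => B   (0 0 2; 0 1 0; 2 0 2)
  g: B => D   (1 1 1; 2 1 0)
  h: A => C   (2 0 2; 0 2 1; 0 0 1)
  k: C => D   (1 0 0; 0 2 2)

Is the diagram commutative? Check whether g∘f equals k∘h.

Path 1 = f;g:
  e0=(1,0,0) f=>(0,0,2) g=>(2,0)
  e1=(0,1,0) f=>(0,1,0) g=>(1,1)
  e2=(0,0,1) f=>(2,0,2) g=>(1,1)
  ⟦path⟧₁ = (2 1 1; 0 1 1)
Path 2 = h;k:
  e0=(1,0,0) h=>(2,0,0) k=>(2,0)
  e1=(0,1,0) h=>(0,2,0) k=>(0,1)
  e2=(0,0,1) h=>(2,1,1) k=>(2,1)
  ⟦path⟧₂ = (2 0 2; 0 1 1)
Equal? differ; not commutative

Answer: DOES NOT COMMUTE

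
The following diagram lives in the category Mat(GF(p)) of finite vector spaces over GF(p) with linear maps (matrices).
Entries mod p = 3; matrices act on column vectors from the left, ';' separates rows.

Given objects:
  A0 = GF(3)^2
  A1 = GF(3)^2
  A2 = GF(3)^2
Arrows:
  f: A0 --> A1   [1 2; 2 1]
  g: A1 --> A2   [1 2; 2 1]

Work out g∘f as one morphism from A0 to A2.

  e0=[1,0] f-->[1,2] g-->[2,1]
  e1=[0,1] f-->[2,1] g-->[1,2]
composite: [2 1; 1 2]

Answer: [2 1; 1 2]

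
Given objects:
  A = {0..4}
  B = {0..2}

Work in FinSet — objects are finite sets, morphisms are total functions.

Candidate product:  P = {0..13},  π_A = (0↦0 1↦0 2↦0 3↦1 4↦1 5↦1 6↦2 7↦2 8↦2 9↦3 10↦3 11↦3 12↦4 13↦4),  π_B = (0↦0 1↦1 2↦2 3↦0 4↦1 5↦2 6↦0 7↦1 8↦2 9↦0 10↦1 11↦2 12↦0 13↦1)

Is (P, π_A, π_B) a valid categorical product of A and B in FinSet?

Answer: NOT A VALID PRODUCT — |P|=14 ≠ |A|·|B|=15

Work:
|A|·|B| = 5·3 = 15;  |P| = 14
  → cardinalities differ; no bijection possible.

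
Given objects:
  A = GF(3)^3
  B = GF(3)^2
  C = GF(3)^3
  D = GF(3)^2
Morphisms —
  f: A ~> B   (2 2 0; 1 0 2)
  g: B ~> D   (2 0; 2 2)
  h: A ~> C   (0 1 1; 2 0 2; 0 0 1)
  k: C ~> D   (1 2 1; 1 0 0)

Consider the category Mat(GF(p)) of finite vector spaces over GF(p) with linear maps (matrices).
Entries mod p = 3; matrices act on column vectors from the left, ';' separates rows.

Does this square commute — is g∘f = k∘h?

Answer: COMMUTES

Work:
Along f;g (path 1):
  e0=[1,0,0] f~>[2,1] g~>[1,0]
  e1=[0,1,0] f~>[2,0] g~>[1,1]
  e2=[0,0,1] f~>[0,2] g~>[0,1]
  result₁ = (1 1 0; 0 1 1)
Along h;k (path 2):
  e0=[1,0,0] h~>[0,2,0] k~>[1,0]
  e1=[0,1,0] h~>[1,0,0] k~>[1,1]
  e2=[0,0,1] h~>[1,2,1] k~>[0,1]
  result₂ = (1 1 0; 0 1 1)
Equal? equal; square commutes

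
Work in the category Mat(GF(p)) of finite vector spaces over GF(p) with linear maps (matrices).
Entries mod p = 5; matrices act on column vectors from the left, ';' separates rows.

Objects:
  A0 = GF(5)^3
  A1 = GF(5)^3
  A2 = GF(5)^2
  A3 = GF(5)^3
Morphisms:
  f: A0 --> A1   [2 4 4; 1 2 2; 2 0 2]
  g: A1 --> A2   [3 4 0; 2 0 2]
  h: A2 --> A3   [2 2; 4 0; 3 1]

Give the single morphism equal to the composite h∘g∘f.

Answer: [1 1 4; 0 0 0; 3 3 2]

Work:
  e0=⟨1,0,0⟩ f-->⟨2,1,2⟩ g-->⟨0,3⟩ h-->⟨1,0,3⟩
  e1=⟨0,1,0⟩ f-->⟨4,2,0⟩ g-->⟨0,3⟩ h-->⟨1,0,3⟩
  e2=⟨0,0,1⟩ f-->⟨4,2,2⟩ g-->⟨0,2⟩ h-->⟨4,0,2⟩
result: [1 1 4; 0 0 0; 3 3 2]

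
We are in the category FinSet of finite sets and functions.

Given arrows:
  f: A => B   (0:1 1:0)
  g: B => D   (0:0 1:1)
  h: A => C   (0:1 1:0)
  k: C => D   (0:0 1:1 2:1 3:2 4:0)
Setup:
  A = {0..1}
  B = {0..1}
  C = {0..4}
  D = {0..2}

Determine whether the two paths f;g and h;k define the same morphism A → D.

Answer: COMMUTES

Work:
Path 1 = f;g:
  0 f=>1 g=>1
  1 f=>0 g=>0
  ⟦path⟧₁ = (0:1 1:0)
Path 2 = h;k:
  0 h=>1 k=>1
  1 h=>0 k=>0
  ⟦path⟧₂ = (0:1 1:0)
Equal? YES — commutes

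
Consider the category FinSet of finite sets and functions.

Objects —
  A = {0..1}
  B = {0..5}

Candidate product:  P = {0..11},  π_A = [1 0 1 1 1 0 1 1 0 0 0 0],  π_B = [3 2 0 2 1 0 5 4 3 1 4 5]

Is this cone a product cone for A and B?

|A|·|B| = 2·6 = 12;  |P| = 12
Check the pairing map k ↦ (π_A(k), π_B(k)):
  0 -> (1,3)
  1 -> (0,2)
  2 -> (1,0)
  3 -> (1,2)
  4 -> (1,1)
  5 -> (0,0)
  6 -> (1,5)
  7 -> (1,4)
  8 -> (0,3)
  9 -> (0,1)
  10 -> (0,4)
  11 -> (0,5)
distinct pairs in image: 12 / 12 needed
  → bijection onto A×B; projections well-typed.

Answer: VALID PRODUCT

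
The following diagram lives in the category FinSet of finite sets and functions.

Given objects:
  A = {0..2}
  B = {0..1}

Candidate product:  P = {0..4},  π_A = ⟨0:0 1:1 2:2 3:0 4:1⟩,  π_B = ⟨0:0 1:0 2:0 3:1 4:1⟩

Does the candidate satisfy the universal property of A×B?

|A|·|B| = 3·2 = 6;  |P| = 5
  → cardinalities differ; no bijection possible.

Answer: NOT A VALID PRODUCT — |P|=5 ≠ |A|·|B|=6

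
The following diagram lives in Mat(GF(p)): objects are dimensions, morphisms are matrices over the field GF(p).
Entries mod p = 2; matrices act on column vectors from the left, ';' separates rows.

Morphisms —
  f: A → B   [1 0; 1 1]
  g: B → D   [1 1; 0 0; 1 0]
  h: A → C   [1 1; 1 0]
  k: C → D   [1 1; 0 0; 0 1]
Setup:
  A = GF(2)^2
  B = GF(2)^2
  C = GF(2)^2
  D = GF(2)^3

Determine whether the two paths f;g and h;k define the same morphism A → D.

Answer: COMMUTES

Work:
Along f;g (path 1):
  e0=[1,0] f→[1,1] g→[0,0,1]
  e1=[0,1] f→[0,1] g→[1,0,0]
  composite₁ = [0 1; 0 0; 1 0]
Along h;k (path 2):
  e0=[1,0] h→[1,1] k→[0,0,1]
  e1=[0,1] h→[1,0] k→[1,0,0]
  composite₂ = [0 1; 0 0; 1 0]
Equal? same morphism ✓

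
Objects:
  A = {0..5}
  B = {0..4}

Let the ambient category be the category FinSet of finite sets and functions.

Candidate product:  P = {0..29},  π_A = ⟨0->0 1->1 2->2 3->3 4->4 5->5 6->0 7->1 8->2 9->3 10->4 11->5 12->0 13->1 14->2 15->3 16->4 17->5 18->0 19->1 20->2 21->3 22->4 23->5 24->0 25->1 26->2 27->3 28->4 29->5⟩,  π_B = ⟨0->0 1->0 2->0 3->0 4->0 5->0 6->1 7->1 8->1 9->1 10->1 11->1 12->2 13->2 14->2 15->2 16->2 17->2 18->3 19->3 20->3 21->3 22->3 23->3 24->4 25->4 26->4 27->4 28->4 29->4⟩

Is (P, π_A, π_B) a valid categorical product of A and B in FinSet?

|A|·|B| = 6·5 = 30;  |P| = 30
Check the pairing map k ↦ (π_A(k), π_B(k)):
  0 -> (0,0)
  1 -> (1,0)
  2 -> (2,0)
  3 -> (3,0)
  4 -> (4,0)
  5 -> (5,0)
  6 -> (0,1)
  7 -> (1,1)
  8 -> (2,1)
  9 -> (3,1)
  10 -> (4,1)
  11 -> (5,1)
  12 -> (0,2)
  13 -> (1,2)
  14 -> (2,2)
  15 -> (3,2)
  16 -> (4,2)
  17 -> (5,2)
  18 -> (0,3)
  19 -> (1,3)
  20 -> (2,3)
  21 -> (3,3)
  22 -> (4,3)
  23 -> (5,3)
  24 -> (0,4)
  25 -> (1,4)
  26 -> (2,4)
  27 -> (3,4)
  28 -> (4,4)
  29 -> (5,4)
distinct pairs in image: 30 / 30 needed
  → bijection onto A×B; projections well-typed.

Answer: VALID PRODUCT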